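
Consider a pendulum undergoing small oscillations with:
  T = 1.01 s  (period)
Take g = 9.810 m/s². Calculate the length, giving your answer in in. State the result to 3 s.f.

9.98 in

Rearranging T = 2π√(L/g) for L: L = g·(T/2π)².
T = 1.01 s; g = 9.810 m/s².
L = 0.2535 m
0.2535 m × (1 in / 0.02540 m) = 9.980 in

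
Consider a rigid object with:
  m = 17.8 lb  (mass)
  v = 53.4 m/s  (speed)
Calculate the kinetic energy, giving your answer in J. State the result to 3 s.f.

KE is given directly by: KE = ½mv².
m = 17.8 lb = 8.074 kg; v = 53.4 m/s.
KE = 11512 J  (the unit combination reduces to kg·m²/s² = J)

11500 J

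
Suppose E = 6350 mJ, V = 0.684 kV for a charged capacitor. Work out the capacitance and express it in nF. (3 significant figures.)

Rearranging: C = 2E/V².
E = 6350 mJ = 6.350 J; V = 0.684 kV = 684.0 V.
C = 2.715×10^-5 F
2.715×10^-5 F × (1 nF / 1.000×10^-9 F) = 27145 nF

27100 nF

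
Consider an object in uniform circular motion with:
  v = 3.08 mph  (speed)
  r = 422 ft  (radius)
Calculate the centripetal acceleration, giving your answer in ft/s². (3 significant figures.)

Directly: a = v²/r.
v = 3.08 mph = 1.377 m/s; r = 422 ft = 128.6 m.
a = 0.01474 m/s²
0.01474 m/s² × (1 ft/s² / 0.3048 m/s²) = 0.04836 ft/s²

0.0484 ft/s²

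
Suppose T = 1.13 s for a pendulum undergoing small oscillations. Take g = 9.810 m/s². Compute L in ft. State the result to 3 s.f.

Solving T = 2π√(L/g) for L: L = g·(T/2π)².
T = 1.13 s; g = 9.810 m/s².
L = 0.3173 m
0.3173 m × (1 ft / 0.3048 m) = 1.041 ft

1.04 ft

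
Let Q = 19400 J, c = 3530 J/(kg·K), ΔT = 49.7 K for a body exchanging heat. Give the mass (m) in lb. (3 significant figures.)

0.244 lb

Solving Q = m·c·ΔT for m: m = Q/(c·ΔT).
Q = 19400 J; c = 3530 J/(kg·K); ΔT = 49.7 K.
m = 0.1106 kg
0.1106 kg × (1 lb / 0.4536 kg) = 0.2438 lb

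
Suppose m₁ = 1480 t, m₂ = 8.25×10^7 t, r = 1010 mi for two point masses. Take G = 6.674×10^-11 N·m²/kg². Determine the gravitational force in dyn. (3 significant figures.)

From Newton's law of gravitation: F = Gm₁m₂/r².
m₁ = 1480 t = 1.480×10^6 kg; m₂ = 8.25×10^7 t = 8.250×10^10 kg; r = 1010 mi = 1.625×10^6 m; G = 6.674×10^-11 N·m²/kg².
F = 3.084×10^-6 N
3.084×10^-6 N × (1 dyn / 1.000×10^-5 N) = 0.3084 dyn

0.308 dyn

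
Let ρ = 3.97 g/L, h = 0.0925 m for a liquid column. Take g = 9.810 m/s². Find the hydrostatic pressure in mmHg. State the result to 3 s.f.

0.0270 mmHg

P is given directly by: P = ρgh.
ρ = 3.97 g/L = 3.970 kg/m³; h = 0.0925 m; g = 9.810 m/s².
P = 3.602 Pa
3.602 Pa × (1 mmHg / 133.3 Pa) = 0.02702 mmHg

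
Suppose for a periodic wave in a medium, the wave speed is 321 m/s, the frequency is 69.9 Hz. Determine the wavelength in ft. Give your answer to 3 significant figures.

Rearranging v = f·λ for λ: λ = v/f.
v = 321 m/s; f = 69.9 Hz.
λ = 4.592 m
4.592 m × (1 ft / 0.3048 m) = 15.07 ft

15.1 ft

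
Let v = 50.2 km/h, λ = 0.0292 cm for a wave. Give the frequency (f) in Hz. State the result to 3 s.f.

Rearranging: f = v/λ.
v = 50.2 km/h = 13.94 m/s; λ = 0.0292 cm = 2.920×10^-4 m.
f = 47755 Hz

47800 Hz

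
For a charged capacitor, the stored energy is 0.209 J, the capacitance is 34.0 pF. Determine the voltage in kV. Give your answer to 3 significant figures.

111 kV

Rearranging E = ½C·V² for V: V = √(2E/C).
E = 0.209 J; C = 34.0 pF = 3.400×10^-11 F.
V = 1.109×10^5 V
1.109×10^5 V × (1 kV / 1000 V) = 110.9 kV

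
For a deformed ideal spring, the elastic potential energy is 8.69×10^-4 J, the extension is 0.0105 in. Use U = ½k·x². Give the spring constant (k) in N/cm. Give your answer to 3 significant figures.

244 N/cm

Rearranging U = ½k·x² for k: k = 2U/x².
U = 8.69×10^-4 J; x = 0.0105 in = 2.667×10^-4 m.
k = 24435 N/m
24435 N/m × (1 N/cm / 100.0 N/m) = 244.3 N/cm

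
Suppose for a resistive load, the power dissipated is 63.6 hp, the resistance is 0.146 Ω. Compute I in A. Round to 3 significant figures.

Solving P = I²R for I: I = √(P/R).
P = 63.6 hp = 47427 W; R = 0.146 Ω.
I = 569.9 A

570 A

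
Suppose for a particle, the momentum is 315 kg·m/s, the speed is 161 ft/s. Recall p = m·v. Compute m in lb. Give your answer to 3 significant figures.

Rearranging: m = p/v.
p = 315 kg·m/s; v = 161 ft/s = 49.07 m/s.
m = 6.419 kg
6.419 kg × (1 lb / 0.4536 kg) = 14.15 lb

14.2 lb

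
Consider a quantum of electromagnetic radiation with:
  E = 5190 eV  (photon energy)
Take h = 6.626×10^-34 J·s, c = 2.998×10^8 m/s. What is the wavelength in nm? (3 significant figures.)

0.239 nm

Solving E = h·c/λ for λ: λ = hc/E.
E = 5190 eV = 8.315×10^-16 J; h = 6.626×10^-34 J·s; c = 2.998×10^8 m/s.
λ = 2.389×10^-10 m
2.389×10^-10 m × (1 nm / 1.000×10^-9 m) = 0.2389 nm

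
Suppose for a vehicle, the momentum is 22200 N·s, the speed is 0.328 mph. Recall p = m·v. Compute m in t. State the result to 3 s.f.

151 t

Solving p = m·v for m: m = p/v.
p = 22200 N·s = 22200 kg·m/s; v = 0.328 mph = 0.1466 m/s.
m = 1.514×10^5 kg
1.514×10^5 kg × (1 t / 1000 kg) = 151.4 t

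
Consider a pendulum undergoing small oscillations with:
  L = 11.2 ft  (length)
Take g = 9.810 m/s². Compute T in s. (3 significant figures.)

3.71 s

Directly: T = 2π√(L/g).
L = 11.2 ft = 3.414 m; g = 9.810 m/s².
T = 3.706 s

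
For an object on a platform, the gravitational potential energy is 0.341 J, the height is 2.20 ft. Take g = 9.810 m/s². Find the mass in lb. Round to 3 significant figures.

0.114 lb

Solving PE = m·g·h for m: m = PE/(g·h).
PE = 0.341 J; h = 2.20 ft = 0.6706 m; g = 9.810 m/s².
m = 0.05184 kg
0.05184 kg × (1 lb / 0.4536 kg) = 0.1143 lb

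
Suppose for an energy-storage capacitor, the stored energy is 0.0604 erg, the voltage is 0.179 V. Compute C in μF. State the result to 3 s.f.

Rearranging: C = 2E/V².
E = 0.0604 erg = 6.040×10^-9 J; V = 0.179 V.
C = 3.770×10^-7 F
3.770×10^-7 F × (1 μF / 1.000×10^-6 F) = 0.3770 μF

0.377 μF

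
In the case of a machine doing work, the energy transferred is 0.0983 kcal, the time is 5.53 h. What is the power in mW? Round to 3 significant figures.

20.7 mW

Directly: P = W/t.
W = 0.0983 kcal = 411.3 J; t = 5.53 h = 19908 s.
P = 0.02066 W
0.02066 W × (1 mW / 0.001000 W) = 20.66 mW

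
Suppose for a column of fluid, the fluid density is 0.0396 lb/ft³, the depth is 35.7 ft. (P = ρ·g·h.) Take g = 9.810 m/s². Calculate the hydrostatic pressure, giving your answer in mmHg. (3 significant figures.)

Directly: P = ρgh.
ρ = 0.0396 lb/ft³ = 0.6343 kg/m³; h = 35.7 ft = 10.88 m; g = 9.810 m/s².
P = 67.71 Pa
67.71 Pa × (1 mmHg / 133.3 Pa) = 0.5079 mmHg

0.508 mmHg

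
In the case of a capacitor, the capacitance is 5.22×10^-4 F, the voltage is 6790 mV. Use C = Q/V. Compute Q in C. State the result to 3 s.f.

0.00354 C

Rearranging: Q = CV.
C = 5.22×10^-4 F; V = 6790 mV = 6.790 V.
Q = 0.003544 C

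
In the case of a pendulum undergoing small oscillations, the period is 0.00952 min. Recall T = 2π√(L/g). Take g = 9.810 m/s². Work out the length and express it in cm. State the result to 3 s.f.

Rearranging: L = g·(T/2π)².
T = 0.00952 min = 0.5712 s; g = 9.810 m/s².
L = 0.08107 m
0.08107 m × (1 cm / 0.01000 m) = 8.107 cm

8.11 cm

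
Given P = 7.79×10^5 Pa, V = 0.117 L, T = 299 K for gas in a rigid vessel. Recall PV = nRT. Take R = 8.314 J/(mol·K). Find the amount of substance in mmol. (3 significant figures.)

From the ideal-gas law: n = PV/(RT).
P = 7.79×10^5 Pa; V = 0.117 L = 1.170×10^-4 m³; T = 299 K; R = 8.314 J/(mol·K).
n = 0.03666 mol
0.03666 mol × (1 mmol / 0.001000 mol) = 36.66 mmol

36.7 mmol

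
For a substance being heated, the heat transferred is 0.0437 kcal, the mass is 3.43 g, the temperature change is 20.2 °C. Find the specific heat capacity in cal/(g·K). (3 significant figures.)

0.631 cal/(g·K)

Rearranging Q = m·c·ΔT for c: c = Q/(m·ΔT).
Q = 0.0437 kcal = 182.8 J; m = 3.43 g = 0.003430 kg; ΔT = 20.2 °C = 20.20 K.
c = 2639 J/(kg·K)
2639 J/(kg·K) × (1 cal/(g·K) / 4184 J/(kg·K)) = 0.6307 cal/(g·K)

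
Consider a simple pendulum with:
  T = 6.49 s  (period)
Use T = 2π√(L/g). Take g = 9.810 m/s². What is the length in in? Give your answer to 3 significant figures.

Rearranging T = 2π√(L/g) for L: L = g·(T/2π)².
T = 6.49 s; g = 9.810 m/s².
L = 10.47 m
10.47 m × (1 in / 0.02540 m) = 412.1 in

412 in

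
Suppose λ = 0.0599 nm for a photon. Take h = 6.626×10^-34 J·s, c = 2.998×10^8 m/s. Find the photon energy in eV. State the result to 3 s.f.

Directly: E = hc/λ.
λ = 0.0599 nm = 5.990×10^-11 m; h = 6.626×10^-34 J·s; c = 2.998×10^8 m/s.
E = 3.316×10^-15 J
3.316×10^-15 J × (1 eV / 1.602×10^-19 J) = 20699 eV

20700 eV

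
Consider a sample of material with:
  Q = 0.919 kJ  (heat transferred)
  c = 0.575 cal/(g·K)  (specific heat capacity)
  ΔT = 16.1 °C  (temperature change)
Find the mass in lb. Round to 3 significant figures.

Solving Q = m·c·ΔT for m: m = Q/(c·ΔT).
Q = 0.919 kJ = 919.0 J; c = 0.575 cal/(g·K) = 2406 J/(kg·K); ΔT = 16.1 °C = 16.10 K.
m = 0.02373 kg
0.02373 kg × (1 lb / 0.4536 kg) = 0.05231 lb

0.0523 lb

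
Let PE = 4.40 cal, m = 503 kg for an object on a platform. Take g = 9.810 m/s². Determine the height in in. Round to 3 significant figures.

0.147 in

Rearranging PE = m·g·h for h: h = PE/(m·g).
PE = 4.40 cal = 18.41 J; m = 503 kg; g = 9.810 m/s².
h = 0.003731 m
0.003731 m × (1 in / 0.02540 m) = 0.1469 in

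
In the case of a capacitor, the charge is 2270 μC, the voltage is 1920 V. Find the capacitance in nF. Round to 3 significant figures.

1180 nF

C is given directly by: C = Q/V.
Q = 2270 μC = 0.002270 C; V = 1920 V.
C = 1.182×10^-6 F
1.182×10^-6 F × (1 nF / 1.000×10^-9 F) = 1182 nF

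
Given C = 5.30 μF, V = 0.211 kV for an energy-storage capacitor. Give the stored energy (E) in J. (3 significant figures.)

0.118 J

Directly: E = ½CV².
C = 5.30 μF = 5.300×10^-6 F; V = 0.211 kV = 211.0 V.
E = 0.1180 J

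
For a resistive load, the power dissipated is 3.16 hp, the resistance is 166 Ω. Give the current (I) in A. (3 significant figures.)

3.77 A

Rearranging P = I²R for I: I = √(P/R).
P = 3.16 hp = 2356 W; R = 166 Ω.
I = 3.768 A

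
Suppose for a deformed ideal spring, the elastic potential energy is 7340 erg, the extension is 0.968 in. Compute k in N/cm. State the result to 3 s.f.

0.0243 N/cm

Rearranging: k = 2U/x².
U = 7340 erg = 7.340×10^-4 J; x = 0.968 in = 0.02459 m.
k = 2.428 N/m
2.428 N/m × (1 N/cm / 100.0 N/m) = 0.02428 N/cm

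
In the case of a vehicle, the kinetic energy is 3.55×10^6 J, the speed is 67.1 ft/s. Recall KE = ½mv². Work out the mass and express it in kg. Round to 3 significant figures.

17000 kg

Solving KE = ½mv² for m: m = 2·KE/v².
KE = 3.55×10^6 J; v = 67.1 ft/s = 20.45 m/s.
m = 16974 kg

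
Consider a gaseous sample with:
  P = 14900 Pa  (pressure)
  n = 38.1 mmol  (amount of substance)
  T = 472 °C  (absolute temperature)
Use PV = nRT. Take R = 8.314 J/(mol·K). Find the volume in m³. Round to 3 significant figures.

0.0158 m³

Rearranging PV = nRT for V: V = nRT/P.
P = 14900 Pa; n = 38.1 mmol = 0.03810 mol; T = 472 °C = 745.1 K; R = 8.314 J/(mol·K).
V = 0.01584 m³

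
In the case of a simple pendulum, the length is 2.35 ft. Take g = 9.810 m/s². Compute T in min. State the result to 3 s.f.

0.0283 min

T is given directly by: T = 2π√(L/g).
L = 2.35 ft = 0.7163 m; g = 9.810 m/s².
T = 1.698 s
1.698 s × (1 min / 60.00 s) = 0.02830 min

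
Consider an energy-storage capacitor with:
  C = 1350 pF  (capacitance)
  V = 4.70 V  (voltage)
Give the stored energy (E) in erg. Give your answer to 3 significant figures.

Directly: E = ½CV².
C = 1350 pF = 1.350×10^-9 F; V = 4.70 V.
E = 1.491×10^-8 J
1.491×10^-8 J × (1 erg / 1.000×10^-7 J) = 0.1491 erg

0.149 erg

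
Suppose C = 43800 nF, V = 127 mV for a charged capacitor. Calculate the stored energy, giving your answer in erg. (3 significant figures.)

Directly: E = ½CV².
C = 43800 nF = 4.380×10^-5 F; V = 127 mV = 0.1270 V.
E = 3.532×10^-7 J
3.532×10^-7 J × (1 erg / 1.000×10^-7 J) = 3.532 erg

3.53 erg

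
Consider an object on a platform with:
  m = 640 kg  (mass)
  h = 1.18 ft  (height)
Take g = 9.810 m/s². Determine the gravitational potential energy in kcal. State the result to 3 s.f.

Directly: PE = mgh.
m = 640 kg; h = 1.18 ft = 0.3597 m; g = 9.810 m/s².
PE = 2258 J  (the unit combination reduces to kg·m²/s² = J)
2258 J × (1 kcal / 4184 J) = 0.5397 kcal

0.540 kcal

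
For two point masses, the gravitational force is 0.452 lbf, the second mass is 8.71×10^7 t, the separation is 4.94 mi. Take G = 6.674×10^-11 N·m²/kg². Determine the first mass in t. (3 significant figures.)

21900 t

Rearranging: m₁ = F·r²/(G·m₂).
F = 0.452 lbf = 2.011 N; m₂ = 8.71×10^7 t = 8.710×10^10 kg; r = 4.94 mi = 7950 m; G = 6.674×10^-11 N·m²/kg².
m₁ = 2.186×10^7 kg
2.186×10^7 kg × (1 t / 1000 kg) = 21861 t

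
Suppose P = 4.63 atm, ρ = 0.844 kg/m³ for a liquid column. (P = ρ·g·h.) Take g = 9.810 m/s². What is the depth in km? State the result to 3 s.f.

Solving P = ρ·g·h for h: h = P/(ρ·g).
P = 4.63 atm = 4.691×10^5 Pa; ρ = 0.844 kg/m³; g = 9.810 m/s².
h = 56661 m
56661 m × (1 km / 1000 m) = 56.66 km

56.7 km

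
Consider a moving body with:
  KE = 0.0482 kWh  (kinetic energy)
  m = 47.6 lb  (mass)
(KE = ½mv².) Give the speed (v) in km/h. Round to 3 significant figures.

Rearranging: v = √(2·KE/m).
KE = 0.0482 kWh = 1.735×10^5 J; m = 47.6 lb = 21.59 kg.
v = 126.8 m/s
126.8 m/s × (1 km/h / 0.2778 m/s) = 456.4 km/h

456 km/h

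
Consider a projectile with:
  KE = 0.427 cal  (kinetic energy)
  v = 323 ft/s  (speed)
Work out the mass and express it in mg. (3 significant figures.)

369 mg

Rearranging: m = 2·KE/v².
KE = 0.427 cal = 1.787 J; v = 323 ft/s = 98.45 m/s.
m = 3.687×10^-4 kg
3.687×10^-4 kg × (1 mg / 1.000×10^-6 kg) = 368.7 mg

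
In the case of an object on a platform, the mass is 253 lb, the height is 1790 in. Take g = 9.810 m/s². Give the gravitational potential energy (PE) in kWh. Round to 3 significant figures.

PE is given directly by: PE = mgh.
m = 253 lb = 114.8 kg; h = 1790 in = 45.47 m; g = 9.810 m/s².
PE = 51185 J
51185 J × (1 kWh / 3.600×10^6 J) = 0.01422 kWh

0.0142 kWh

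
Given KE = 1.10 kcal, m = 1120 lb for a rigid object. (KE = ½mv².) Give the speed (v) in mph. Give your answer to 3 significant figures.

Rearranging KE = ½mv² for v: v = √(2·KE/m).
KE = 1.10 kcal = 4602 J; m = 1120 lb = 508.0 kg.
v = 4.257 m/s
4.257 m/s × (1 mph / 0.4470 m/s) = 9.522 mph

9.52 mph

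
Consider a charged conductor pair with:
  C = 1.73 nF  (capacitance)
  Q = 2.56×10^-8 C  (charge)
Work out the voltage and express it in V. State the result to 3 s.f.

Rearranging C = Q/V for V: V = Q/C.
C = 1.73 nF = 1.730×10^-9 F; Q = 2.56×10^-8 C.
V = 14.80 V

14.8 V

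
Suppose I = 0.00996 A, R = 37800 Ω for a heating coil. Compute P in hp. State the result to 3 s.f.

0.00503 hp

Directly: P = I²R.
I = 0.00996 A; R = 37800 Ω.
P = 3.750 W
3.750 W × (1 hp / 745.7 W) = 0.005029 hp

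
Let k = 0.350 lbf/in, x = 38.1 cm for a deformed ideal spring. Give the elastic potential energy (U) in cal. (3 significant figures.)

1.06 cal

U is given directly by: U = ½kx².
k = 0.350 lbf/in = 61.29 N/m; x = 38.1 cm = 0.3810 m.
U = 4.449 J  (the unit combination reduces to kg·m²/s² = J)
4.449 J × (1 cal / 4.184 J) = 1.063 cal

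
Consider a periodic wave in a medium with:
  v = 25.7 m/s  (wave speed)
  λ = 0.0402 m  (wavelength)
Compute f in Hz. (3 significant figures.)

639 Hz

Solving v = f·λ for f: f = v/λ.
v = 25.7 m/s; λ = 0.0402 m.
f = 639.3 Hz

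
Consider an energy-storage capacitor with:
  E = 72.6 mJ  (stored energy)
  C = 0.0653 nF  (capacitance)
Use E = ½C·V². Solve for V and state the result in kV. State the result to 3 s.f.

47.2 kV

Solving E = ½C·V² for V: V = √(2E/C).
E = 72.6 mJ = 0.07260 J; C = 0.0653 nF = 6.530×10^-11 F.
V = 47155 V
47155 V × (1 kV / 1000 V) = 47.15 kV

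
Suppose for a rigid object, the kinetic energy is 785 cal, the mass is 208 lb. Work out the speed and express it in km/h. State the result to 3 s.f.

30.0 km/h

Rearranging KE = ½mv² for v: v = √(2·KE/m).
KE = 785 cal = 3284 J; m = 208 lb = 94.35 kg.
v = 8.344 m/s
8.344 m/s × (1 km/h / 0.2778 m/s) = 30.04 km/h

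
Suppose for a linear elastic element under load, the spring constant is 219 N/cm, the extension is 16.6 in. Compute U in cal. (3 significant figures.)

465 cal

U is given directly by: U = ½kx².
k = 219 N/cm = 21900 N/m; x = 16.6 in = 0.4216 m.
U = 1947 J  (the unit combination reduces to kg·m²/s² = J)
1947 J × (1 cal / 4.184 J) = 465.3 cal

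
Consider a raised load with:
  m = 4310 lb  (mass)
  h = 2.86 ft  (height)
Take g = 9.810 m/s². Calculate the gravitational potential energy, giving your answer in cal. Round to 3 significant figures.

Directly: PE = mgh.
m = 4310 lb = 1955 kg; h = 2.86 ft = 0.8717 m; g = 9.810 m/s².
PE = 16718 J  (the unit combination reduces to kg·m²/s² = J)
16718 J × (1 cal / 4.184 J) = 3996 cal

4000 cal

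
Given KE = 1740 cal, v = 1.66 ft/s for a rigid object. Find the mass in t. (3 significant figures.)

56.9 t

Rearranging: m = 2·KE/v².
KE = 1740 cal = 7280 J; v = 1.66 ft/s = 0.5060 m/s.
m = 56875 kg
56875 kg × (1 t / 1000 kg) = 56.88 t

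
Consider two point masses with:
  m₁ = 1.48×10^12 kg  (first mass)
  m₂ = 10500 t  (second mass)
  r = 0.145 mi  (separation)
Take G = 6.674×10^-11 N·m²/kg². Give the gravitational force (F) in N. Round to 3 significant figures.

19000 N

From Newton's law of gravitation: F = Gm₁m₂/r².
m₁ = 1.48×10^12 kg; m₂ = 10500 t = 1.050×10^7 kg; r = 0.145 mi = 233.4 m; G = 6.674×10^-11 N·m²/kg².
F = 19046 N  (the unit combination reduces to kg·m/s² = N)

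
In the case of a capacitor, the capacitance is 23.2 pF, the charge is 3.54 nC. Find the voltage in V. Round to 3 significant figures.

153 V

Solving C = Q/V for V: V = Q/C.
C = 23.2 pF = 2.320×10^-11 F; Q = 3.54 nC = 3.540×10^-9 C.
V = 152.6 V  (the unit combination reduces to kg·m²/(A·s³) = V)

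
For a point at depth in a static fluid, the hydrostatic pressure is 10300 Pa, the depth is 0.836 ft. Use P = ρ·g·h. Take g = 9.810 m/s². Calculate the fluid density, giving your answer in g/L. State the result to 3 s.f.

Rearranging P = ρ·g·h for ρ: ρ = P/(g·h).
P = 10300 Pa; h = 0.836 ft = 0.2548 m; g = 9.810 m/s².
ρ = 4120 kg/m³
Since 1 g/L = 1 kg/m³, 4120 g/L.

4120 g/L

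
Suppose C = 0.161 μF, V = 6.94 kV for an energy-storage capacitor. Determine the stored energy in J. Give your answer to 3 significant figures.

3.88 J

E is given directly by: E = ½CV².
C = 0.161 μF = 1.610×10^-7 F; V = 6.94 kV = 6940 V.
E = 3.877 J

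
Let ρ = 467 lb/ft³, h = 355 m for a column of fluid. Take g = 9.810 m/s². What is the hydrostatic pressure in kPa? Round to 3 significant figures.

Directly: P = ρgh.
ρ = 467 lb/ft³ = 7481 kg/m³; h = 355 m; g = 9.810 m/s².
P = 2.605×10^7 Pa
2.605×10^7 Pa × (1 kPa / 1000 Pa) = 26052 kPa

26100 kPa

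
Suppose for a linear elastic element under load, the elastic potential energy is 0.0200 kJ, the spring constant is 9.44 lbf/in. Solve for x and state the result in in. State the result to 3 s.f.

6.12 in

Rearranging: x = √(2U/k).
U = 0.0200 kJ = 20.00 J; k = 9.44 lbf/in = 1653 N/m.
x = 0.1555 m
0.1555 m × (1 in / 0.02540 m) = 6.124 in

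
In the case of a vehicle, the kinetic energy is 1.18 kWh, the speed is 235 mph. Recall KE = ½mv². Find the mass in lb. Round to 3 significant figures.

1700 lb

Rearranging KE = ½mv² for m: m = 2·KE/v².
KE = 1.18 kWh = 4.248×10^6 J; v = 235 mph = 105.1 m/s.
m = 769.8 kg
769.8 kg × (1 lb / 0.4536 kg) = 1697 lb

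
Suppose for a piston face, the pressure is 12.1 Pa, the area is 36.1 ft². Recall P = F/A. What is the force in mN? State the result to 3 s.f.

40600 mN

Solving P = F/A for F: F = P·A.
P = 12.1 Pa; A = 36.1 ft² = 3.354 m².
F = 40.58 N
40.58 N × (1 mN / 0.001000 N) = 40581 mN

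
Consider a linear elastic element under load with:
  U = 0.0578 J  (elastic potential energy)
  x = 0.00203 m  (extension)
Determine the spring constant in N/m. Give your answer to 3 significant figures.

Solving U = ½k·x² for k: k = 2U/x².
U = 0.0578 J; x = 0.00203 m.
k = 28052 N/m

28100 N/m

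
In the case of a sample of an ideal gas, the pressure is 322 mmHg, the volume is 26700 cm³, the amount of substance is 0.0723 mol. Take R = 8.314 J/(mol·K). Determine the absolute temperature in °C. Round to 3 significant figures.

From the ideal-gas law: T = PV/(nR).
P = 322 mmHg = 42930 Pa; V = 26700 cm³ = 0.02670 m³; n = 0.0723 mol; R = 8.314 J/(mol·K).
T = 1907 K
1907 K − 273.15 = 1634 °C

1630 °C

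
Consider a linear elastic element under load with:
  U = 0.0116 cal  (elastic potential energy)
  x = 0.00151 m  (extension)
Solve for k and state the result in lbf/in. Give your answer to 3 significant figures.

Rearranging: k = 2U/x².
U = 0.0116 cal = 0.04853 J; x = 0.00151 m.
k = 42572 N/m
42572 N/m × (1 lbf/in / 175.1 N/m) = 243.1 lbf/in

243 lbf/in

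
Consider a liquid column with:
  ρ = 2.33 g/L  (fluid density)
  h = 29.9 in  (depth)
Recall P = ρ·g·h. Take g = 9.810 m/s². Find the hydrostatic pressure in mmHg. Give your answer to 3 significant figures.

P is given directly by: P = ρgh.
ρ = 2.33 g/L = 2.330 kg/m³; h = 29.9 in = 0.7595 m; g = 9.810 m/s².
P = 17.36 Pa
17.36 Pa × (1 mmHg / 133.3 Pa) = 0.1302 mmHg

0.130 mmHg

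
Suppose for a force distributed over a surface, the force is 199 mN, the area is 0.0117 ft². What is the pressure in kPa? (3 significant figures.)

P is given directly by: P = F/A.
F = 199 mN = 0.1990 N; A = 0.0117 ft² = 0.001087 m².
P = 183.1 Pa
183.1 Pa × (1 kPa / 1000 Pa) = 0.1831 kPa

0.183 kPa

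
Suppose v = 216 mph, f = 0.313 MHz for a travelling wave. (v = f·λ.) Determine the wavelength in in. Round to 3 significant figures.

0.0121 in

Solving v = f·λ for λ: λ = v/f.
v = 216 mph = 96.56 m/s; f = 0.313 MHz = 3.130×10^5 Hz.
λ = 3.085×10^-4 m
3.085×10^-4 m × (1 in / 0.02540 m) = 0.01215 in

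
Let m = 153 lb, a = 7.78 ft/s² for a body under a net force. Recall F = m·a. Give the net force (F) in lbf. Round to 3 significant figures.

37.0 lbf

From Newton's second law: F = m·a.
m = 153 lb = 69.40 kg; a = 7.78 ft/s² = 2.371 m/s².
F = 164.6 N  (the unit combination reduces to kg·m/s² = N)
164.6 N × (1 lbf / 4.448 N) = 37.00 lbf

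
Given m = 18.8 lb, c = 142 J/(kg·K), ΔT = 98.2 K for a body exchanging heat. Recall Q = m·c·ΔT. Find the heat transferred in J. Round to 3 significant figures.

1.19×10^5 J

Q is given directly by: Q = mcΔT.
m = 18.8 lb = 8.528 kg; c = 142 J/(kg·K); ΔT = 98.2 K.
Q = 1.189×10^5 J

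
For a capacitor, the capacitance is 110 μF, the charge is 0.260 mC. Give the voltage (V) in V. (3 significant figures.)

2.36 V

Solving C = Q/V for V: V = Q/C.
C = 110 μF = 1.100×10^-4 F; Q = 0.260 mC = 2.600×10^-4 C.
V = 2.364 V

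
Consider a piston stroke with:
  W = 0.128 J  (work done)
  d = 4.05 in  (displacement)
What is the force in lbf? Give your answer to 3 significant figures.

0.280 lbf

Rearranging W = F·d for F: F = W/d.
W = 0.128 J; d = 4.05 in = 0.1029 m.
F = 1.244 N
1.244 N × (1 lbf / 4.448 N) = 0.2797 lbf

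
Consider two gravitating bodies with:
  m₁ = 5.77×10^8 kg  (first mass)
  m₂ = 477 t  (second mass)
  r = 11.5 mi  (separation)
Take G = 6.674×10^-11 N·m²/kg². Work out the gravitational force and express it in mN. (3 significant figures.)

Directly: F = Gm₁m₂/r².
m₁ = 5.77×10^8 kg; m₂ = 477 t = 4.770×10^5 kg; r = 11.5 mi = 18507 m; G = 6.674×10^-11 N·m²/kg².
F = 5.363×10^-5 N  (the unit combination reduces to kg·m/s² = N)
5.363×10^-5 N × (1 mN / 0.001000 N) = 0.05363 mN

0.0536 mN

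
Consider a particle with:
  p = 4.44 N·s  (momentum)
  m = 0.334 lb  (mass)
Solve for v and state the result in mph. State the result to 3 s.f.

Rearranging: v = p/m.
p = 4.44 N·s = 4.440 kg·m/s; m = 0.334 lb = 0.1515 kg.
v = 29.31 m/s
29.31 m/s × (1 mph / 0.4470 m/s) = 65.56 mph

65.6 mph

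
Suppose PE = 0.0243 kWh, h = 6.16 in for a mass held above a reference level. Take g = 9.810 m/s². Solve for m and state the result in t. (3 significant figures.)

57.0 t

Rearranging: m = PE/(g·h).
PE = 0.0243 kWh = 87480 J; h = 6.16 in = 0.1565 m; g = 9.810 m/s².
m = 56994 kg
56994 kg × (1 t / 1000 kg) = 56.99 t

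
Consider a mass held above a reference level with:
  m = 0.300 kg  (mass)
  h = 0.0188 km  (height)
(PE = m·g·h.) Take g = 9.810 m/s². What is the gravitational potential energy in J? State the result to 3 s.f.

PE is given directly by: PE = mgh.
m = 0.300 kg; h = 0.0188 km = 18.80 m; g = 9.810 m/s².
PE = 55.33 J  (the unit combination reduces to kg·m²/s² = J)

55.3 J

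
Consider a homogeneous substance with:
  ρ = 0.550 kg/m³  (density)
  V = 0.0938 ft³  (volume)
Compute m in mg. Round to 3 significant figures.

1460 mg

Rearranging ρ = m/V for m: m = ρV.
ρ = 0.550 kg/m³; V = 0.0938 ft³ = 0.002656 m³.
m = 0.001461 kg
0.001461 kg × (1 mg / 1.000×10^-6 kg) = 1461 mg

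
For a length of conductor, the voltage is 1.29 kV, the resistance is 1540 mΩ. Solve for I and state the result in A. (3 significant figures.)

Rearranging: I = V/R.
V = 1.29 kV = 1290 V; R = 1540 mΩ = 1.540 Ω.
I = 837.7 A

838 A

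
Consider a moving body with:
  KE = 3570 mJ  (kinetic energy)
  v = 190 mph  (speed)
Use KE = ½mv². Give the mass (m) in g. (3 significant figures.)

Solving KE = ½mv² for m: m = 2·KE/v².
KE = 3570 mJ = 3.570 J; v = 190 mph = 84.94 m/s.
m = 9.897×10^-4 kg
9.897×10^-4 kg × (1 g / 0.001000 kg) = 0.9897 g

0.990 g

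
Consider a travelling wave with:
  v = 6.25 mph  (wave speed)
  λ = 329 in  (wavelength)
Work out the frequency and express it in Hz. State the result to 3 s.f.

Rearranging v = f·λ for f: f = v/λ.
v = 6.25 mph = 2.794 m/s; λ = 329 in = 8.357 m.
f = 0.3343 Hz

0.334 Hz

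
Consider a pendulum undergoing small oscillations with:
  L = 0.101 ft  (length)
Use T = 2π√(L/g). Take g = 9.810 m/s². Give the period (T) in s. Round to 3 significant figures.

0.352 s

T is given directly by: T = 2π√(L/g).
L = 0.101 ft = 0.03078 m; g = 9.810 m/s².
T = 0.3520 s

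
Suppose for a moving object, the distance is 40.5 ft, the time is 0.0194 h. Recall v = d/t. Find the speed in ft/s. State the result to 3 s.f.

0.580 ft/s

Directly: v = d/t.
d = 40.5 ft = 12.34 m; t = 0.0194 h = 69.84 s.
v = 0.1768 m/s
0.1768 m/s × (1 ft/s / 0.3048 m/s) = 0.5799 ft/s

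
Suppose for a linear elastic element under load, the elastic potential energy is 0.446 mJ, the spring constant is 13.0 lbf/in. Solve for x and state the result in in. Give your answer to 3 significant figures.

Solving U = ½k·x² for x: x = √(2U/k).
U = 0.446 mJ = 4.460×10^-4 J; k = 13.0 lbf/in = 2277 N/m.
x = 6.259×10^-4 m
6.259×10^-4 m × (1 in / 0.02540 m) = 0.02464 in

0.0246 in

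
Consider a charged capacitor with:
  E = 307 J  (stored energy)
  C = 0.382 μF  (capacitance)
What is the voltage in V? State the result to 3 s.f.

40100 V

Rearranging: V = √(2E/C).
E = 307 J; C = 0.382 μF = 3.820×10^-7 F.
V = 40092 V  (the unit combination reduces to kg·m²/(A·s³) = V)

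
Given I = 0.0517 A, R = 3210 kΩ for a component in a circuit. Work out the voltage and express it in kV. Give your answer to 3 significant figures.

166 kV

Directly: V = IR.
I = 0.0517 A; R = 3210 kΩ = 3.210×10^6 Ω.
V = 1.660×10^5 V
1.660×10^5 V × (1 kV / 1000 V) = 166.0 kV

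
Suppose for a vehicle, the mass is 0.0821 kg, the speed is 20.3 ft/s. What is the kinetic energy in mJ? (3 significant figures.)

Directly: KE = ½mv².
m = 0.0821 kg; v = 20.3 ft/s = 6.187 m/s.
KE = 1.572 J
1.572 J × (1 mJ / 0.001000 J) = 1572 mJ

1570 mJ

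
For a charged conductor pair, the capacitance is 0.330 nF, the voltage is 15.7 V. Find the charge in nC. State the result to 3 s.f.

5.18 nC

Rearranging: Q = CV.
C = 0.330 nF = 3.300×10^-10 F; V = 15.7 V.
Q = 5.181×10^-9 C
5.181×10^-9 C × (1 nC / 1.000×10^-9 C) = 5.181 nC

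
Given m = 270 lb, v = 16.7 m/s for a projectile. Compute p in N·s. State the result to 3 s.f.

p is given directly by: p = mv.
m = 270 lb = 122.5 kg; v = 16.7 m/s.
p = 2045 kg·m/s
Since 1 N·s = 1 kg·m/s, 2045 N·s.

2050 N·s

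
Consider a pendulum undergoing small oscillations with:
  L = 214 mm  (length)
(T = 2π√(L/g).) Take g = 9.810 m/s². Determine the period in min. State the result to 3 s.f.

T is given directly by: T = 2π√(L/g).
L = 214 mm = 0.2140 m; g = 9.810 m/s².
T = 0.9280 s
0.9280 s × (1 min / 60.00 s) = 0.01547 min

0.0155 min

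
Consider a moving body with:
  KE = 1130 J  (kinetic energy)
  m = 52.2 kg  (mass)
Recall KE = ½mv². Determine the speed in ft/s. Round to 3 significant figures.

21.6 ft/s

Rearranging KE = ½mv² for v: v = √(2·KE/m).
KE = 1130 J; m = 52.2 kg.
v = 6.580 m/s
6.580 m/s × (1 ft/s / 0.3048 m/s) = 21.59 ft/s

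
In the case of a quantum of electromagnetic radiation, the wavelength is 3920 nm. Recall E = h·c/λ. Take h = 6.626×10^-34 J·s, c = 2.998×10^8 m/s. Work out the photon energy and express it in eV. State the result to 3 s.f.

E is given directly by: E = hc/λ.
λ = 3920 nm = 3.920×10^-6 m; h = 6.626×10^-34 J·s; c = 2.998×10^8 m/s.
E = 5.068×10^-20 J
5.068×10^-20 J × (1 eV / 1.602×10^-19 J) = 0.3163 eV

0.316 eV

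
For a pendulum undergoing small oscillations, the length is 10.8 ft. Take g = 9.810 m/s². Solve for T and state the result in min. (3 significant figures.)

Directly: T = 2π√(L/g).
L = 10.8 ft = 3.292 m; g = 9.810 m/s².
T = 3.640 s
3.640 s × (1 min / 60.00 s) = 0.06066 min

0.0607 min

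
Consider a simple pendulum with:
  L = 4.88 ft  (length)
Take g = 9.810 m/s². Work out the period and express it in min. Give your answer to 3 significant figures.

Directly: T = 2π√(L/g).
L = 4.88 ft = 1.487 m; g = 9.810 m/s².
T = 2.447 s
2.447 s × (1 min / 60.00 s) = 0.04078 min

0.0408 min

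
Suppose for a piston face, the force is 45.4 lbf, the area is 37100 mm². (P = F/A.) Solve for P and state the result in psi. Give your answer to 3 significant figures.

0.789 psi

P is given directly by: P = F/A.
F = 45.4 lbf = 201.9 N; A = 37100 mm² = 0.03710 m².
P = 5443 Pa
5443 Pa × (1 psi / 6895 Pa) = 0.7895 psi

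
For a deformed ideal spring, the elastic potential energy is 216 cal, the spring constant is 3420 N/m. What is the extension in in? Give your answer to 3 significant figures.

28.6 in

Rearranging: x = √(2U/k).
U = 216 cal = 903.7 J; k = 3420 N/m.
x = 0.7270 m
0.7270 m × (1 in / 0.02540 m) = 28.62 in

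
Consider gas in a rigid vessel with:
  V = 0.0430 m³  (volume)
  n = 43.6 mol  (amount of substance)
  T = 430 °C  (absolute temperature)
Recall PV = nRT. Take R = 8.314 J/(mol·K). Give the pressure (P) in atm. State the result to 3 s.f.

Directly: P = nRT/V.
V = 0.0430 m³; n = 43.6 mol; T = 430 °C = 703.1 K; R = 8.314 J/(mol·K).
P = 5.928×10^6 Pa
5.928×10^6 Pa × (1 atm / 1.013×10^5 Pa) = 58.50 atm

58.5 atm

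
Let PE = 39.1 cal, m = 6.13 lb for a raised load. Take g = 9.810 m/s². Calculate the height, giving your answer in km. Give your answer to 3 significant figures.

0.00600 km

Solving PE = m·g·h for h: h = PE/(m·g).
PE = 39.1 cal = 163.6 J; m = 6.13 lb = 2.781 kg; g = 9.810 m/s².
h = 5.998 m
5.998 m × (1 km / 1000 m) = 0.005998 km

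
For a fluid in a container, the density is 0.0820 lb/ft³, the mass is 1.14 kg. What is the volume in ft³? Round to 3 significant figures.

30.6 ft³

Rearranging ρ = m/V for V: V = m/ρ.
ρ = 0.0820 lb/ft³ = 1.314 kg/m³; m = 1.14 kg.
V = 0.8679 m³
0.8679 m³ × (1 ft³ / 0.02832 m³) = 30.65 ft³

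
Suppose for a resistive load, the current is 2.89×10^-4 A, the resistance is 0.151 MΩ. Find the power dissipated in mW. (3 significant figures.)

12.6 mW

P is given directly by: P = I²R.
I = 2.89×10^-4 A; R = 0.151 MΩ = 1.510×10^5 Ω.
P = 0.01261 W  (the unit combination reduces to kg·m²/s³ = W)
0.01261 W × (1 mW / 0.001000 W) = 12.61 mW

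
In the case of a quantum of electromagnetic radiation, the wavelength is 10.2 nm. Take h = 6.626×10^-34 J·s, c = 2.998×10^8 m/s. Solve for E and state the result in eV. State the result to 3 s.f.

122 eV

E is given directly by: E = hc/λ.
λ = 10.2 nm = 1.020×10^-8 m; h = 6.626×10^-34 J·s; c = 2.998×10^8 m/s.
E = 1.948×10^-17 J  (the unit combination reduces to kg·m²/s² = J)
1.948×10^-17 J × (1 eV / 1.602×10^-19 J) = 121.6 eV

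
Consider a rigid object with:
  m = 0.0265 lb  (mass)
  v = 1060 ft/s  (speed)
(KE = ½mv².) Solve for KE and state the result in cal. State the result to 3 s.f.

150 cal

Directly: KE = ½mv².
m = 0.0265 lb = 0.01202 kg; v = 1060 ft/s = 323.1 m/s.
KE = 627.4 J
627.4 J × (1 cal / 4.184 J) = 149.9 cal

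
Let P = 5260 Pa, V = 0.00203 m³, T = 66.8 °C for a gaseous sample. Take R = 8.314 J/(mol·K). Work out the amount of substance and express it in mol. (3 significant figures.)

Solving PV = nRT for n: n = PV/(RT).
P = 5260 Pa; V = 0.00203 m³; T = 66.8 °C = 339.9 K; R = 8.314 J/(mol·K).
n = 0.003778 mol

0.00378 mol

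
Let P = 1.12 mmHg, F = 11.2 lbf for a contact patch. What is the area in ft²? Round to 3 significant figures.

Rearranging: A = F/P.
P = 1.12 mmHg = 149.3 Pa; F = 11.2 lbf = 49.82 N.
A = 0.3336 m²
0.3336 m² × (1 ft² / 0.09290 m²) = 3.591 ft²

3.59 ft²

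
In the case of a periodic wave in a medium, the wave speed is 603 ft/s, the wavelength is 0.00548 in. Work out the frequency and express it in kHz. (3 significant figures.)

Rearranging: f = v/λ.
v = 603 ft/s = 183.8 m/s; λ = 0.00548 in = 1.392×10^-4 m.
f = 1.320×10^6 Hz
1.320×10^6 Hz × (1 kHz / 1000 Hz) = 1320 kHz

1320 kHz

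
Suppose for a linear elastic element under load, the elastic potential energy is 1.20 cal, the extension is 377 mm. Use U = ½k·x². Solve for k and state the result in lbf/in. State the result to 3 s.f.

Rearranging: k = 2U/x².
U = 1.20 cal = 5.021 J; x = 377 mm = 0.3770 m.
k = 70.65 N/m
70.65 N/m × (1 lbf/in / 175.1 N/m) = 0.4034 lbf/in

0.403 lbf/in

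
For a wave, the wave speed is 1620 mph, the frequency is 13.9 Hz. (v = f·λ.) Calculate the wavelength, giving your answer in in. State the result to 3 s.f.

2050 in

Solving v = f·λ for λ: λ = v/f.
v = 1620 mph = 724.2 m/s; f = 13.9 Hz.
λ = 52.10 m
52.10 m × (1 in / 0.02540 m) = 2051 in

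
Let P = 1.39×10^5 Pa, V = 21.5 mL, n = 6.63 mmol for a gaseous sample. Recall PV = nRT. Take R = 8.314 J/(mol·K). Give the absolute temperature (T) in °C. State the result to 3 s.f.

-219 °C

Solving PV = nRT for T: T = PV/(nR).
P = 1.39×10^5 Pa; V = 21.5 mL = 2.150×10^-5 m³; n = 6.63 mmol = 0.006630 mol; R = 8.314 J/(mol·K).
T = 54.22 K
54.22 K − 273.15 = -218.9 °C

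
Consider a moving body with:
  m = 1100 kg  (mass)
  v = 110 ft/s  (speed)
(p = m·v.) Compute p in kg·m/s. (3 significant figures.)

Directly: p = mv.
m = 1100 kg; v = 110 ft/s = 33.53 m/s.
p = 36881 kg·m/s

36900 kg·m/s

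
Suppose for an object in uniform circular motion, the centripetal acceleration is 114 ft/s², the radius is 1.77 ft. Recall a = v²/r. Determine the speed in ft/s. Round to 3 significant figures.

14.2 ft/s

Solving a = v²/r for v: v = √(a·r).
a = 114 ft/s² = 34.75 m/s²; r = 1.77 ft = 0.5395 m.
v = 4.330 m/s
4.330 m/s × (1 ft/s / 0.3048 m/s) = 14.20 ft/s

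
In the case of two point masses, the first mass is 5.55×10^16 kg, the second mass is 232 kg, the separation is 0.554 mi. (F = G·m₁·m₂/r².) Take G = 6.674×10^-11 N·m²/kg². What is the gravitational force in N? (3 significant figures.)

F is given directly by: F = Gm₁m₂/r².
m₁ = 5.55×10^16 kg; m₂ = 232 kg; r = 0.554 mi = 891.6 m; G = 6.674×10^-11 N·m²/kg².
F = 1081 N  (the unit combination reduces to kg·m/s² = N)

1080 N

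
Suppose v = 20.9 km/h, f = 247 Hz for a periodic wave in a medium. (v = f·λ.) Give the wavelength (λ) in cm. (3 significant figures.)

2.35 cm

Rearranging: λ = v/f.
v = 20.9 km/h = 5.806 m/s; f = 247 Hz.
λ = 0.02350 m
0.02350 m × (1 cm / 0.01000 m) = 2.350 cm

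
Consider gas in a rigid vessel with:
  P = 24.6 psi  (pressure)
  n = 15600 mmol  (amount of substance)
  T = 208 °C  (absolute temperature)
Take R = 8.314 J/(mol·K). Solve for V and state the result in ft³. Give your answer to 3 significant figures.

13.0 ft³

From the ideal-gas law: V = nRT/P.
P = 24.6 psi = 1.696×10^5 Pa; n = 15600 mmol = 15.60 mol; T = 208 °C = 481.1 K; R = 8.314 J/(mol·K).
V = 0.3679 m³
0.3679 m³ × (1 ft³ / 0.02832 m³) = 12.99 ft³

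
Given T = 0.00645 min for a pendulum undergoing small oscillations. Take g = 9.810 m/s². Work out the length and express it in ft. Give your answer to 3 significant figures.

0.122 ft

Rearranging T = 2π√(L/g) for L: L = g·(T/2π)².
T = 0.00645 min = 0.3870 s; g = 9.810 m/s².
L = 0.03722 m
0.03722 m × (1 ft / 0.3048 m) = 0.1221 ft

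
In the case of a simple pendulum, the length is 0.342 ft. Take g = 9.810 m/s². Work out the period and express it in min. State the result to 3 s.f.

Directly: T = 2π√(L/g).
L = 0.342 ft = 0.1042 m; g = 9.810 m/s².
T = 0.6477 s
0.6477 s × (1 min / 60.00 s) = 0.01079 min

0.0108 min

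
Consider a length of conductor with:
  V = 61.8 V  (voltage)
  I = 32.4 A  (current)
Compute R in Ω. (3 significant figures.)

1.91 Ω

From Ohm's law: R = V/I.
V = 61.8 V; I = 32.4 A.
R = 1.907 Ω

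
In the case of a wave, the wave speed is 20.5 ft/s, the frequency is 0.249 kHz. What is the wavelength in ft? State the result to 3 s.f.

Rearranging: λ = v/f.
v = 20.5 ft/s = 6.248 m/s; f = 0.249 kHz = 249.0 Hz.
λ = 0.02509 m
0.02509 m × (1 ft / 0.3048 m) = 0.08233 ft

0.0823 ft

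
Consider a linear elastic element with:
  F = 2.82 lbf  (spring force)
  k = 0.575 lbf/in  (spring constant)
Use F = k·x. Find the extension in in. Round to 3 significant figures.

From Hooke's law: x = F/k.
F = 2.82 lbf = 12.54 N; k = 0.575 lbf/in = 100.7 N/m.
x = 0.1246 m
0.1246 m × (1 in / 0.02540 m) = 4.904 in

4.90 in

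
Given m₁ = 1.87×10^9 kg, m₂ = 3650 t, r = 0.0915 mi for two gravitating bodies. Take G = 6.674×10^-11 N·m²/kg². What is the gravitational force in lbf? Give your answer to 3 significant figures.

Directly: F = Gm₁m₂/r².
m₁ = 1.87×10^9 kg; m₂ = 3650 t = 3.650×10^6 kg; r = 0.0915 mi = 147.3 m; G = 6.674×10^-11 N·m²/kg².
F = 21.01 N
21.01 N × (1 lbf / 4.448 N) = 4.723 lbf

4.72 lbf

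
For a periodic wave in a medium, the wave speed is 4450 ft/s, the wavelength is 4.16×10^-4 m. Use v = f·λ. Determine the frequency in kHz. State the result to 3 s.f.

Rearranging: f = v/λ.
v = 4450 ft/s = 1356 m/s; λ = 4.16×10^-4 m.
f = 3.260×10^6 Hz
3.260×10^6 Hz × (1 kHz / 1000 Hz) = 3260 kHz

3260 kHz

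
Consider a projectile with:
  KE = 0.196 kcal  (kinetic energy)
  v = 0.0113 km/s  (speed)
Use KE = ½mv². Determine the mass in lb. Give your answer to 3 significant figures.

Solving KE = ½mv² for m: m = 2·KE/v².
KE = 0.196 kcal = 820.1 J; v = 0.0113 km/s = 11.30 m/s.
m = 12.84 kg
12.84 kg × (1 lb / 0.4536 kg) = 28.32 lb

28.3 lb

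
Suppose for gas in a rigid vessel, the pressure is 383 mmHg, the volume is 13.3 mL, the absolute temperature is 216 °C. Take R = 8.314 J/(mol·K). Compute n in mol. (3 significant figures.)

Rearranging PV = nRT for n: n = PV/(RT).
P = 383 mmHg = 51062 Pa; V = 13.3 mL = 1.330×10^-5 m³; T = 216 °C = 489.1 K; R = 8.314 J/(mol·K).
n = 1.670×10^-4 mol

1.67×10^-4 mol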